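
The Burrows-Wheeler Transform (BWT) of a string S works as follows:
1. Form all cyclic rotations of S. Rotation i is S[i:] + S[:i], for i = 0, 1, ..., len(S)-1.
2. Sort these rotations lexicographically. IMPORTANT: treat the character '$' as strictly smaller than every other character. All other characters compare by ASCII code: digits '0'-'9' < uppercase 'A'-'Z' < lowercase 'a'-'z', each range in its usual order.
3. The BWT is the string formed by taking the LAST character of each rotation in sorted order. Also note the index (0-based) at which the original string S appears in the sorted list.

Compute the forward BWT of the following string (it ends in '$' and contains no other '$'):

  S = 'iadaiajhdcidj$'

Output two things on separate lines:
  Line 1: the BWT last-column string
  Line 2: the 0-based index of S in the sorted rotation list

All 14 rotations (rotation i = S[i:]+S[:i]):
  rot[0] = iadaiajhdcidj$
  rot[1] = adaiajhdcidj$i
  rot[2] = daiajhdcidj$ia
  rot[3] = aiajhdcidj$iad
  rot[4] = iajhdcidj$iada
  rot[5] = ajhdcidj$iadai
  rot[6] = jhdcidj$iadaia
  rot[7] = hdcidj$iadaiaj
  rot[8] = dcidj$iadaiajh
  rot[9] = cidj$iadaiajhd
  rot[10] = idj$iadaiajhdc
  rot[11] = dj$iadaiajhdci
  rot[12] = j$iadaiajhdcid
  rot[13] = $iadaiajhdcidj
Sorted (with $ < everything):
  sorted[0] = $iadaiajhdcidj  (last char: 'j')
  sorted[1] = adaiajhdcidj$i  (last char: 'i')
  sorted[2] = aiajhdcidj$iad  (last char: 'd')
  sorted[3] = ajhdcidj$iadai  (last char: 'i')
  sorted[4] = cidj$iadaiajhd  (last char: 'd')
  sorted[5] = daiajhdcidj$ia  (last char: 'a')
  sorted[6] = dcidj$iadaiajh  (last char: 'h')
  sorted[7] = dj$iadaiajhdci  (last char: 'i')
  sorted[8] = hdcidj$iadaiaj  (last char: 'j')
  sorted[9] = iadaiajhdcidj$  (last char: '$')
  sorted[10] = iajhdcidj$iada  (last char: 'a')
  sorted[11] = idj$iadaiajhdc  (last char: 'c')
  sorted[12] = j$iadaiajhdcid  (last char: 'd')
  sorted[13] = jhdcidj$iadaia  (last char: 'a')
Last column: jididahij$acda
Original string S is at sorted index 9

Answer: jididahij$acda
9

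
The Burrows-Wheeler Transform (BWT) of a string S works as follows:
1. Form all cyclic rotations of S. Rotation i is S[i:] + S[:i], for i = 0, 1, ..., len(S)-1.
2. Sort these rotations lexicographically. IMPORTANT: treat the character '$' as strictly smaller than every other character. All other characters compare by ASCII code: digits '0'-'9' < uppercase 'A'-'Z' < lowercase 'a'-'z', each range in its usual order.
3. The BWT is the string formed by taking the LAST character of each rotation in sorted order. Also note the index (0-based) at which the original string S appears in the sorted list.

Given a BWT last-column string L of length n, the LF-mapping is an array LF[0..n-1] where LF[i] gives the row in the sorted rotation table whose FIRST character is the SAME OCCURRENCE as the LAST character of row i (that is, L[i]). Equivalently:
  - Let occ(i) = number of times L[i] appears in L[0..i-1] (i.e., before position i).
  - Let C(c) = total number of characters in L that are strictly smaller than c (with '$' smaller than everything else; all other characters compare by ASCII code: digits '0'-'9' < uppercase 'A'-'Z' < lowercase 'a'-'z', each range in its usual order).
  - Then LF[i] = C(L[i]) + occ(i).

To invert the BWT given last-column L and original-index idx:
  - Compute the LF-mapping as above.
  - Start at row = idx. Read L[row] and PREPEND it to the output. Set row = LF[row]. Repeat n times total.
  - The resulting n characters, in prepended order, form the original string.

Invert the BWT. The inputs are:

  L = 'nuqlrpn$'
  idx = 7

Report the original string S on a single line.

LF mapping: 2 7 5 1 6 4 3 0
Walk LF starting at row 7, prepending L[row]:
  step 1: row=7, L[7]='$', prepend. Next row=LF[7]=0
  step 2: row=0, L[0]='n', prepend. Next row=LF[0]=2
  step 3: row=2, L[2]='q', prepend. Next row=LF[2]=5
  step 4: row=5, L[5]='p', prepend. Next row=LF[5]=4
  step 5: row=4, L[4]='r', prepend. Next row=LF[4]=6
  step 6: row=6, L[6]='n', prepend. Next row=LF[6]=3
  step 7: row=3, L[3]='l', prepend. Next row=LF[3]=1
  step 8: row=1, L[1]='u', prepend. Next row=LF[1]=7
Reversed output: ulnrpqn$

Answer: ulnrpqn$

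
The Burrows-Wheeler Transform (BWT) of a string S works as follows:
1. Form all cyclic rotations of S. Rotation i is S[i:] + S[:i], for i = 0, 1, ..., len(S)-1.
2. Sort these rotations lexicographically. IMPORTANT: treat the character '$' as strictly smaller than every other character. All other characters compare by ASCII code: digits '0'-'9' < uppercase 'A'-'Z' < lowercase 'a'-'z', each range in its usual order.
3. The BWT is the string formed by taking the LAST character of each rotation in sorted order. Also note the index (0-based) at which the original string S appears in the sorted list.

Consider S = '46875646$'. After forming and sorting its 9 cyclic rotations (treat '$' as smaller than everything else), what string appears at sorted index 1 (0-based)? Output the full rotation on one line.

Answer: 46$468756

Derivation:
All 9 rotations (rotation i = S[i:]+S[:i]):
  rot[0] = 46875646$
  rot[1] = 6875646$4
  rot[2] = 875646$46
  rot[3] = 75646$468
  rot[4] = 5646$4687
  rot[5] = 646$46875
  rot[6] = 46$468756
  rot[7] = 6$4687564
  rot[8] = $46875646
Sorted (with $ < everything):
  sorted[0] = $46875646
  sorted[1] = 46$468756
  sorted[2] = 46875646$
  sorted[3] = 5646$4687
  sorted[4] = 6$4687564
  sorted[5] = 646$46875
  sorted[6] = 6875646$4
  sorted[7] = 75646$468
  sorted[8] = 875646$46
sorted[1] = 46$468756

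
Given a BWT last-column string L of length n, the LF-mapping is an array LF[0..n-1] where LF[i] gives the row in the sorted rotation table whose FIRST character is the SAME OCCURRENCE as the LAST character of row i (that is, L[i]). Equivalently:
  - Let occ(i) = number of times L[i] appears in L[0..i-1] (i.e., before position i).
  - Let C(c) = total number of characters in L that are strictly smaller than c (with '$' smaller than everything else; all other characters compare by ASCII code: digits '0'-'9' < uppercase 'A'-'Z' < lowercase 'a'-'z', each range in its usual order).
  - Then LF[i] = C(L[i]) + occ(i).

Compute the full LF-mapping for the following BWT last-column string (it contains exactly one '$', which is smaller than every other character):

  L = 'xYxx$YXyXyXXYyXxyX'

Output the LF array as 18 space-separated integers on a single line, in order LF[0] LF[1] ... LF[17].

Char counts: '$':1, 'X':6, 'Y':3, 'x':4, 'y':4
C (first-col start): C('$')=0, C('X')=1, C('Y')=7, C('x')=10, C('y')=14
L[0]='x': occ=0, LF[0]=C('x')+0=10+0=10
L[1]='Y': occ=0, LF[1]=C('Y')+0=7+0=7
L[2]='x': occ=1, LF[2]=C('x')+1=10+1=11
L[3]='x': occ=2, LF[3]=C('x')+2=10+2=12
L[4]='$': occ=0, LF[4]=C('$')+0=0+0=0
L[5]='Y': occ=1, LF[5]=C('Y')+1=7+1=8
L[6]='X': occ=0, LF[6]=C('X')+0=1+0=1
L[7]='y': occ=0, LF[7]=C('y')+0=14+0=14
L[8]='X': occ=1, LF[8]=C('X')+1=1+1=2
L[9]='y': occ=1, LF[9]=C('y')+1=14+1=15
L[10]='X': occ=2, LF[10]=C('X')+2=1+2=3
L[11]='X': occ=3, LF[11]=C('X')+3=1+3=4
L[12]='Y': occ=2, LF[12]=C('Y')+2=7+2=9
L[13]='y': occ=2, LF[13]=C('y')+2=14+2=16
L[14]='X': occ=4, LF[14]=C('X')+4=1+4=5
L[15]='x': occ=3, LF[15]=C('x')+3=10+3=13
L[16]='y': occ=3, LF[16]=C('y')+3=14+3=17
L[17]='X': occ=5, LF[17]=C('X')+5=1+5=6

Answer: 10 7 11 12 0 8 1 14 2 15 3 4 9 16 5 13 17 6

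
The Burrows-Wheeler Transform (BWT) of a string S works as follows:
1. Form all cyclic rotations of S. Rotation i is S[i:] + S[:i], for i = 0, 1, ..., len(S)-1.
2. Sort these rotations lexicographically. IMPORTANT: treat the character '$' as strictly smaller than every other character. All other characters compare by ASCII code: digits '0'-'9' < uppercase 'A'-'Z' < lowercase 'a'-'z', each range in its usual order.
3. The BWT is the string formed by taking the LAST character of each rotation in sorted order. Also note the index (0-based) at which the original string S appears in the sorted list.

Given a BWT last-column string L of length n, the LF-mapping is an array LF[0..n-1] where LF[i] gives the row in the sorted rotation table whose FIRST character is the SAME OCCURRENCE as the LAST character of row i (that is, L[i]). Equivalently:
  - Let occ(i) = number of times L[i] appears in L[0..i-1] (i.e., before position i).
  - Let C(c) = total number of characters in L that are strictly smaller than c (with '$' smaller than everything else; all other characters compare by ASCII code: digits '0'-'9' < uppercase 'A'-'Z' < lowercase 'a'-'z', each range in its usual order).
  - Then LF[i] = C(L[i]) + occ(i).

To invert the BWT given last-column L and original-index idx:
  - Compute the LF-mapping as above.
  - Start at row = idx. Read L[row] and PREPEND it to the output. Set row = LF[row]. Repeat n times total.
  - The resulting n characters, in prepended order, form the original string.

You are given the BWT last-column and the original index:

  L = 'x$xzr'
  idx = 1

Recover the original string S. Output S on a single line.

LF mapping: 2 0 3 4 1
Walk LF starting at row 1, prepending L[row]:
  step 1: row=1, L[1]='$', prepend. Next row=LF[1]=0
  step 2: row=0, L[0]='x', prepend. Next row=LF[0]=2
  step 3: row=2, L[2]='x', prepend. Next row=LF[2]=3
  step 4: row=3, L[3]='z', prepend. Next row=LF[3]=4
  step 5: row=4, L[4]='r', prepend. Next row=LF[4]=1
Reversed output: rzxx$

Answer: rzxx$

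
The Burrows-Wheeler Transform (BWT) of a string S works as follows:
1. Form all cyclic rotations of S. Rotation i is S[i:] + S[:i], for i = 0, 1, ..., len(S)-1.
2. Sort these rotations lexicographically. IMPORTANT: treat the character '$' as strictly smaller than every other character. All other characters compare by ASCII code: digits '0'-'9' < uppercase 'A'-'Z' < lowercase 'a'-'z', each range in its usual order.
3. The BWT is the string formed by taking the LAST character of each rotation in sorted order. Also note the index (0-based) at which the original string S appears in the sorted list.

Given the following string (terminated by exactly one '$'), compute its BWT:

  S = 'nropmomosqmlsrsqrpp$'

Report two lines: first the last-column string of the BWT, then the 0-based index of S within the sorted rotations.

Answer: pmqpo$mrmporssnqsorl
5

Derivation:
All 20 rotations (rotation i = S[i:]+S[:i]):
  rot[0] = nropmomosqmlsrsqrpp$
  rot[1] = ropmomosqmlsrsqrpp$n
  rot[2] = opmomosqmlsrsqrpp$nr
  rot[3] = pmomosqmlsrsqrpp$nro
  rot[4] = momosqmlsrsqrpp$nrop
  rot[5] = omosqmlsrsqrpp$nropm
  rot[6] = mosqmlsrsqrpp$nropmo
  rot[7] = osqmlsrsqrpp$nropmom
  rot[8] = sqmlsrsqrpp$nropmomo
  rot[9] = qmlsrsqrpp$nropmomos
  rot[10] = mlsrsqrpp$nropmomosq
  rot[11] = lsrsqrpp$nropmomosqm
  rot[12] = srsqrpp$nropmomosqml
  rot[13] = rsqrpp$nropmomosqmls
  rot[14] = sqrpp$nropmomosqmlsr
  rot[15] = qrpp$nropmomosqmlsrs
  rot[16] = rpp$nropmomosqmlsrsq
  rot[17] = pp$nropmomosqmlsrsqr
  rot[18] = p$nropmomosqmlsrsqrp
  rot[19] = $nropmomosqmlsrsqrpp
Sorted (with $ < everything):
  sorted[0] = $nropmomosqmlsrsqrpp  (last char: 'p')
  sorted[1] = lsrsqrpp$nropmomosqm  (last char: 'm')
  sorted[2] = mlsrsqrpp$nropmomosq  (last char: 'q')
  sorted[3] = momosqmlsrsqrpp$nrop  (last char: 'p')
  sorted[4] = mosqmlsrsqrpp$nropmo  (last char: 'o')
  sorted[5] = nropmomosqmlsrsqrpp$  (last char: '$')
  sorted[6] = omosqmlsrsqrpp$nropm  (last char: 'm')
  sorted[7] = opmomosqmlsrsqrpp$nr  (last char: 'r')
  sorted[8] = osqmlsrsqrpp$nropmom  (last char: 'm')
  sorted[9] = p$nropmomosqmlsrsqrp  (last char: 'p')
  sorted[10] = pmomosqmlsrsqrpp$nro  (last char: 'o')
  sorted[11] = pp$nropmomosqmlsrsqr  (last char: 'r')
  sorted[12] = qmlsrsqrpp$nropmomos  (last char: 's')
  sorted[13] = qrpp$nropmomosqmlsrs  (last char: 's')
  sorted[14] = ropmomosqmlsrsqrpp$n  (last char: 'n')
  sorted[15] = rpp$nropmomosqmlsrsq  (last char: 'q')
  sorted[16] = rsqrpp$nropmomosqmls  (last char: 's')
  sorted[17] = sqmlsrsqrpp$nropmomo  (last char: 'o')
  sorted[18] = sqrpp$nropmomosqmlsr  (last char: 'r')
  sorted[19] = srsqrpp$nropmomosqml  (last char: 'l')
Last column: pmqpo$mrmporssnqsorl
Original string S is at sorted index 5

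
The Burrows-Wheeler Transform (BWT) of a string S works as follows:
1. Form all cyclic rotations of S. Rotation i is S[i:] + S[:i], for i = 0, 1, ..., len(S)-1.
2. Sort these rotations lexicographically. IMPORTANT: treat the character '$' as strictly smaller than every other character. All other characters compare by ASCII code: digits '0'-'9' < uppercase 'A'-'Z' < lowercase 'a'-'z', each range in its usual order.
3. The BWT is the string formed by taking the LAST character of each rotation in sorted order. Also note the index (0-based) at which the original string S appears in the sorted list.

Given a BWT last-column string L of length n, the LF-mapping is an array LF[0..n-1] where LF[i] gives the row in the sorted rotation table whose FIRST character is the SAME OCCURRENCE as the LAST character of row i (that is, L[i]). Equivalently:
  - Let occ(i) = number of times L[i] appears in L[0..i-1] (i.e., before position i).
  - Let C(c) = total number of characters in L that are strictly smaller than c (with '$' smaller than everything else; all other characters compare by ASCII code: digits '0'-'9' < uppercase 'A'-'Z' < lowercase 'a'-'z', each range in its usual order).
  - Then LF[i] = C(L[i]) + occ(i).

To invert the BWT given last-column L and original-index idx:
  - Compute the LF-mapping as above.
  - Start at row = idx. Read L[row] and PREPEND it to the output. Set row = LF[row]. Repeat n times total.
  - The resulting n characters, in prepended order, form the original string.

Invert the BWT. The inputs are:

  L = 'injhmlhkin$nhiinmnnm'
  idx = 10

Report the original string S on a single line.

Answer: lijhimnnnnkinhhmnmi$

Derivation:
LF mapping: 4 14 8 1 11 10 2 9 5 15 0 16 3 6 7 17 12 18 19 13
Walk LF starting at row 10, prepending L[row]:
  step 1: row=10, L[10]='$', prepend. Next row=LF[10]=0
  step 2: row=0, L[0]='i', prepend. Next row=LF[0]=4
  step 3: row=4, L[4]='m', prepend. Next row=LF[4]=11
  step 4: row=11, L[11]='n', prepend. Next row=LF[11]=16
  step 5: row=16, L[16]='m', prepend. Next row=LF[16]=12
  step 6: row=12, L[12]='h', prepend. Next row=LF[12]=3
  step 7: row=3, L[3]='h', prepend. Next row=LF[3]=1
  step 8: row=1, L[1]='n', prepend. Next row=LF[1]=14
  step 9: row=14, L[14]='i', prepend. Next row=LF[14]=7
  step 10: row=7, L[7]='k', prepend. Next row=LF[7]=9
  step 11: row=9, L[9]='n', prepend. Next row=LF[9]=15
  step 12: row=15, L[15]='n', prepend. Next row=LF[15]=17
  step 13: row=17, L[17]='n', prepend. Next row=LF[17]=18
  step 14: row=18, L[18]='n', prepend. Next row=LF[18]=19
  step 15: row=19, L[19]='m', prepend. Next row=LF[19]=13
  step 16: row=13, L[13]='i', prepend. Next row=LF[13]=6
  step 17: row=6, L[6]='h', prepend. Next row=LF[6]=2
  step 18: row=2, L[2]='j', prepend. Next row=LF[2]=8
  step 19: row=8, L[8]='i', prepend. Next row=LF[8]=5
  step 20: row=5, L[5]='l', prepend. Next row=LF[5]=10
Reversed output: lijhimnnnnkinhhmnmi$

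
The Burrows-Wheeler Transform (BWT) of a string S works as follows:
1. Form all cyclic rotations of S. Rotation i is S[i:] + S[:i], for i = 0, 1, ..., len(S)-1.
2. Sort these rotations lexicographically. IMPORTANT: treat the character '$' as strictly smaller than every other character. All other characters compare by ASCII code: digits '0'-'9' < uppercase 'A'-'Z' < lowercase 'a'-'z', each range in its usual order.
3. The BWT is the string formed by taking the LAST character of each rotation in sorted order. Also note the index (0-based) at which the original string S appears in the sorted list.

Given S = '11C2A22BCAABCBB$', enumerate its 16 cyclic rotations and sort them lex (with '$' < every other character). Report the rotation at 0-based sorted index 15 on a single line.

All 16 rotations (rotation i = S[i:]+S[:i]):
  rot[0] = 11C2A22BCAABCBB$
  rot[1] = 1C2A22BCAABCBB$1
  rot[2] = C2A22BCAABCBB$11
  rot[3] = 2A22BCAABCBB$11C
  rot[4] = A22BCAABCBB$11C2
  rot[5] = 22BCAABCBB$11C2A
  rot[6] = 2BCAABCBB$11C2A2
  rot[7] = BCAABCBB$11C2A22
  rot[8] = CAABCBB$11C2A22B
  rot[9] = AABCBB$11C2A22BC
  rot[10] = ABCBB$11C2A22BCA
  rot[11] = BCBB$11C2A22BCAA
  rot[12] = CBB$11C2A22BCAAB
  rot[13] = BB$11C2A22BCAABC
  rot[14] = B$11C2A22BCAABCB
  rot[15] = $11C2A22BCAABCBB
Sorted (with $ < everything):
  sorted[0] = $11C2A22BCAABCBB
  sorted[1] = 11C2A22BCAABCBB$
  sorted[2] = 1C2A22BCAABCBB$1
  sorted[3] = 22BCAABCBB$11C2A
  sorted[4] = 2A22BCAABCBB$11C
  sorted[5] = 2BCAABCBB$11C2A2
  sorted[6] = A22BCAABCBB$11C2
  sorted[7] = AABCBB$11C2A22BC
  sorted[8] = ABCBB$11C2A22BCA
  sorted[9] = B$11C2A22BCAABCB
  sorted[10] = BB$11C2A22BCAABC
  sorted[11] = BCAABCBB$11C2A22
  sorted[12] = BCBB$11C2A22BCAA
  sorted[13] = C2A22BCAABCBB$11
  sorted[14] = CAABCBB$11C2A22B
  sorted[15] = CBB$11C2A22BCAAB
sorted[15] = CBB$11C2A22BCAAB

Answer: CBB$11C2A22BCAAB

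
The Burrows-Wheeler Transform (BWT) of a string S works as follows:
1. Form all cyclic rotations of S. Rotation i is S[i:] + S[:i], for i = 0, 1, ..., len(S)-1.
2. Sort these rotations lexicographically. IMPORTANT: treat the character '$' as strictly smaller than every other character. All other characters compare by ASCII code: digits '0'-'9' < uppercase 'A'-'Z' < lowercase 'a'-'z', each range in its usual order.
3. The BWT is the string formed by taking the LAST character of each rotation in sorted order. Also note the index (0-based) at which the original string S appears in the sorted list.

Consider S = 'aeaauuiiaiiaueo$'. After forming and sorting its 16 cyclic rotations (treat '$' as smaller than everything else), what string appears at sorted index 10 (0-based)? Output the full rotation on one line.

Answer: iiaiiaueo$aeaauu

Derivation:
All 16 rotations (rotation i = S[i:]+S[:i]):
  rot[0] = aeaauuiiaiiaueo$
  rot[1] = eaauuiiaiiaueo$a
  rot[2] = aauuiiaiiaueo$ae
  rot[3] = auuiiaiiaueo$aea
  rot[4] = uuiiaiiaueo$aeaa
  rot[5] = uiiaiiaueo$aeaau
  rot[6] = iiaiiaueo$aeaauu
  rot[7] = iaiiaueo$aeaauui
  rot[8] = aiiaueo$aeaauuii
  rot[9] = iiaueo$aeaauuiia
  rot[10] = iaueo$aeaauuiiai
  rot[11] = aueo$aeaauuiiaii
  rot[12] = ueo$aeaauuiiaiia
  rot[13] = eo$aeaauuiiaiiau
  rot[14] = o$aeaauuiiaiiaue
  rot[15] = $aeaauuiiaiiaueo
Sorted (with $ < everything):
  sorted[0] = $aeaauuiiaiiaueo
  sorted[1] = aauuiiaiiaueo$ae
  sorted[2] = aeaauuiiaiiaueo$
  sorted[3] = aiiaueo$aeaauuii
  sorted[4] = aueo$aeaauuiiaii
  sorted[5] = auuiiaiiaueo$aea
  sorted[6] = eaauuiiaiiaueo$a
  sorted[7] = eo$aeaauuiiaiiau
  sorted[8] = iaiiaueo$aeaauui
  sorted[9] = iaueo$aeaauuiiai
  sorted[10] = iiaiiaueo$aeaauu
  sorted[11] = iiaueo$aeaauuiia
  sorted[12] = o$aeaauuiiaiiaue
  sorted[13] = ueo$aeaauuiiaiia
  sorted[14] = uiiaiiaueo$aeaau
  sorted[15] = uuiiaiiaueo$aeaa
sorted[10] = iiaiiaueo$aeaauu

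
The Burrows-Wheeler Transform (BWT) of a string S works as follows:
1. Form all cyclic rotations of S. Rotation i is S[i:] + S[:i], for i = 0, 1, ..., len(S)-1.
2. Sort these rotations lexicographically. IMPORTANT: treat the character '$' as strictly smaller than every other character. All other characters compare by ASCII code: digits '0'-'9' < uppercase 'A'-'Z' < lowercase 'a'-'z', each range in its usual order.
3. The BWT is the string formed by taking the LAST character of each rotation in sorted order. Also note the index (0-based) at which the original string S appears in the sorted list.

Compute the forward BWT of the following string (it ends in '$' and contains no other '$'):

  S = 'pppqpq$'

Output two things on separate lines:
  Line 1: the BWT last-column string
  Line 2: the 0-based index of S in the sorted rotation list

Answer: q$pqppp
1

Derivation:
All 7 rotations (rotation i = S[i:]+S[:i]):
  rot[0] = pppqpq$
  rot[1] = ppqpq$p
  rot[2] = pqpq$pp
  rot[3] = qpq$ppp
  rot[4] = pq$pppq
  rot[5] = q$pppqp
  rot[6] = $pppqpq
Sorted (with $ < everything):
  sorted[0] = $pppqpq  (last char: 'q')
  sorted[1] = pppqpq$  (last char: '$')
  sorted[2] = ppqpq$p  (last char: 'p')
  sorted[3] = pq$pppq  (last char: 'q')
  sorted[4] = pqpq$pp  (last char: 'p')
  sorted[5] = q$pppqp  (last char: 'p')
  sorted[6] = qpq$ppp  (last char: 'p')
Last column: q$pqppp
Original string S is at sorted index 1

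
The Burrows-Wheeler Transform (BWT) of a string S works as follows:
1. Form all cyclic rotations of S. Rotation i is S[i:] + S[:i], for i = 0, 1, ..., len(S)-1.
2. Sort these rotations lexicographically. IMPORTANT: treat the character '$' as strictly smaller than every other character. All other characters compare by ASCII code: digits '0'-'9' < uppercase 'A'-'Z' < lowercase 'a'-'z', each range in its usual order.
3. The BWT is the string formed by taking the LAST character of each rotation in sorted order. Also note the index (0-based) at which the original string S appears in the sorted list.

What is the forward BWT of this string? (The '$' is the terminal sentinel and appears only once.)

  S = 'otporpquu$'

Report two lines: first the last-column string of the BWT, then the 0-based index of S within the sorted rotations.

All 10 rotations (rotation i = S[i:]+S[:i]):
  rot[0] = otporpquu$
  rot[1] = tporpquu$o
  rot[2] = porpquu$ot
  rot[3] = orpquu$otp
  rot[4] = rpquu$otpo
  rot[5] = pquu$otpor
  rot[6] = quu$otporp
  rot[7] = uu$otporpq
  rot[8] = u$otporpqu
  rot[9] = $otporpquu
Sorted (with $ < everything):
  sorted[0] = $otporpquu  (last char: 'u')
  sorted[1] = orpquu$otp  (last char: 'p')
  sorted[2] = otporpquu$  (last char: '$')
  sorted[3] = porpquu$ot  (last char: 't')
  sorted[4] = pquu$otpor  (last char: 'r')
  sorted[5] = quu$otporp  (last char: 'p')
  sorted[6] = rpquu$otpo  (last char: 'o')
  sorted[7] = tporpquu$o  (last char: 'o')
  sorted[8] = u$otporpqu  (last char: 'u')
  sorted[9] = uu$otporpq  (last char: 'q')
Last column: up$trpoouq
Original string S is at sorted index 2

Answer: up$trpoouq
2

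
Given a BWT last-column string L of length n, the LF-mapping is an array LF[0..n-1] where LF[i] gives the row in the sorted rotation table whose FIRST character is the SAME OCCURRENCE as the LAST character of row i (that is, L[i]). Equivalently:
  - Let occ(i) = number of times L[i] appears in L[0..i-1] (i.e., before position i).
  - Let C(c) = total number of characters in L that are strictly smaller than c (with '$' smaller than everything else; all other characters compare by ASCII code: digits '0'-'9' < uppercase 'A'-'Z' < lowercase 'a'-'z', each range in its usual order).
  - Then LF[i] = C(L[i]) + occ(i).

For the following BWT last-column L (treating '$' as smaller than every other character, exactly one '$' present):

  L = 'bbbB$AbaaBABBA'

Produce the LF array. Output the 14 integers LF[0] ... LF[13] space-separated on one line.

Answer: 10 11 12 4 0 1 13 8 9 5 2 6 7 3

Derivation:
Char counts: '$':1, 'A':3, 'B':4, 'a':2, 'b':4
C (first-col start): C('$')=0, C('A')=1, C('B')=4, C('a')=8, C('b')=10
L[0]='b': occ=0, LF[0]=C('b')+0=10+0=10
L[1]='b': occ=1, LF[1]=C('b')+1=10+1=11
L[2]='b': occ=2, LF[2]=C('b')+2=10+2=12
L[3]='B': occ=0, LF[3]=C('B')+0=4+0=4
L[4]='$': occ=0, LF[4]=C('$')+0=0+0=0
L[5]='A': occ=0, LF[5]=C('A')+0=1+0=1
L[6]='b': occ=3, LF[6]=C('b')+3=10+3=13
L[7]='a': occ=0, LF[7]=C('a')+0=8+0=8
L[8]='a': occ=1, LF[8]=C('a')+1=8+1=9
L[9]='B': occ=1, LF[9]=C('B')+1=4+1=5
L[10]='A': occ=1, LF[10]=C('A')+1=1+1=2
L[11]='B': occ=2, LF[11]=C('B')+2=4+2=6
L[12]='B': occ=3, LF[12]=C('B')+3=4+3=7
L[13]='A': occ=2, LF[13]=C('A')+2=1+2=3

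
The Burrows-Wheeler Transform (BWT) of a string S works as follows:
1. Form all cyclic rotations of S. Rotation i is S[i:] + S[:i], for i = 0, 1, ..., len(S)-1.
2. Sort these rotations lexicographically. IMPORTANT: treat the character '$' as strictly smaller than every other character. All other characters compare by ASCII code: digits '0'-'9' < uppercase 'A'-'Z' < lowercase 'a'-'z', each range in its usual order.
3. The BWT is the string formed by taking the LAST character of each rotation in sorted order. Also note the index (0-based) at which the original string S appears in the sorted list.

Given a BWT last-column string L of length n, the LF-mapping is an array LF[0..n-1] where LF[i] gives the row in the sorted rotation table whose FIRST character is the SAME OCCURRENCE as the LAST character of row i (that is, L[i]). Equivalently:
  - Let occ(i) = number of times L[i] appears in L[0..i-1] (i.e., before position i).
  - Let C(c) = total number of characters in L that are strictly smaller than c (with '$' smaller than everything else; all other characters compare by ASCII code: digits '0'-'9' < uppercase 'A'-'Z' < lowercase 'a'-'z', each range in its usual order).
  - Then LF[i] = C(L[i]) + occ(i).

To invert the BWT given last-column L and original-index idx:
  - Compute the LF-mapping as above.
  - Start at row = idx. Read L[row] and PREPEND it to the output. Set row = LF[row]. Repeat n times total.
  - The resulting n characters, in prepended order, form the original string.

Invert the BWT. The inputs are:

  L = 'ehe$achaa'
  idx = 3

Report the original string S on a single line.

LF mapping: 5 7 6 0 1 4 8 2 3
Walk LF starting at row 3, prepending L[row]:
  step 1: row=3, L[3]='$', prepend. Next row=LF[3]=0
  step 2: row=0, L[0]='e', prepend. Next row=LF[0]=5
  step 3: row=5, L[5]='c', prepend. Next row=LF[5]=4
  step 4: row=4, L[4]='a', prepend. Next row=LF[4]=1
  step 5: row=1, L[1]='h', prepend. Next row=LF[1]=7
  step 6: row=7, L[7]='a', prepend. Next row=LF[7]=2
  step 7: row=2, L[2]='e', prepend. Next row=LF[2]=6
  step 8: row=6, L[6]='h', prepend. Next row=LF[6]=8
  step 9: row=8, L[8]='a', prepend. Next row=LF[8]=3
Reversed output: aheahace$

Answer: aheahace$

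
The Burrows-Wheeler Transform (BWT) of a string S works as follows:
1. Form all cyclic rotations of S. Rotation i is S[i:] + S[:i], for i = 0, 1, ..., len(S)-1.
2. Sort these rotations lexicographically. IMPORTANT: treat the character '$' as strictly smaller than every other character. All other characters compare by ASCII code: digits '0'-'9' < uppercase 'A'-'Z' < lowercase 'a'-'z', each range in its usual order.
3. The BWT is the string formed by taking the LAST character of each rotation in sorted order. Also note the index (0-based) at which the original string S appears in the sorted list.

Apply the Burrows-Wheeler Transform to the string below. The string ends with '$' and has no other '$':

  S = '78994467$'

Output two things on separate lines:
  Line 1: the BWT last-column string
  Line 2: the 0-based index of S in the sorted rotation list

Answer: 79446$798
5

Derivation:
All 9 rotations (rotation i = S[i:]+S[:i]):
  rot[0] = 78994467$
  rot[1] = 8994467$7
  rot[2] = 994467$78
  rot[3] = 94467$789
  rot[4] = 4467$7899
  rot[5] = 467$78994
  rot[6] = 67$789944
  rot[7] = 7$7899446
  rot[8] = $78994467
Sorted (with $ < everything):
  sorted[0] = $78994467  (last char: '7')
  sorted[1] = 4467$7899  (last char: '9')
  sorted[2] = 467$78994  (last char: '4')
  sorted[3] = 67$789944  (last char: '4')
  sorted[4] = 7$7899446  (last char: '6')
  sorted[5] = 78994467$  (last char: '$')
  sorted[6] = 8994467$7  (last char: '7')
  sorted[7] = 94467$789  (last char: '9')
  sorted[8] = 994467$78  (last char: '8')
Last column: 79446$798
Original string S is at sorted index 5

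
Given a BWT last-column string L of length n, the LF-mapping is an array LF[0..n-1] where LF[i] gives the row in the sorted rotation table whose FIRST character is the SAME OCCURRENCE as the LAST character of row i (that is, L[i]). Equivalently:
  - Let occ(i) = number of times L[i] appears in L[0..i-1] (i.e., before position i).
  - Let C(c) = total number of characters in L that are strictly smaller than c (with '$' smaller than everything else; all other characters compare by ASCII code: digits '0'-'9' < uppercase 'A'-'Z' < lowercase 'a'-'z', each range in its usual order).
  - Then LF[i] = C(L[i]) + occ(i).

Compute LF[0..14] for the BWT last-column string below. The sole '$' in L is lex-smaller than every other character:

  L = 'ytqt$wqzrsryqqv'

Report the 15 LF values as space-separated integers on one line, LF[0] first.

Answer: 12 8 1 9 0 11 2 14 5 7 6 13 3 4 10

Derivation:
Char counts: '$':1, 'q':4, 'r':2, 's':1, 't':2, 'v':1, 'w':1, 'y':2, 'z':1
C (first-col start): C('$')=0, C('q')=1, C('r')=5, C('s')=7, C('t')=8, C('v')=10, C('w')=11, C('y')=12, C('z')=14
L[0]='y': occ=0, LF[0]=C('y')+0=12+0=12
L[1]='t': occ=0, LF[1]=C('t')+0=8+0=8
L[2]='q': occ=0, LF[2]=C('q')+0=1+0=1
L[3]='t': occ=1, LF[3]=C('t')+1=8+1=9
L[4]='$': occ=0, LF[4]=C('$')+0=0+0=0
L[5]='w': occ=0, LF[5]=C('w')+0=11+0=11
L[6]='q': occ=1, LF[6]=C('q')+1=1+1=2
L[7]='z': occ=0, LF[7]=C('z')+0=14+0=14
L[8]='r': occ=0, LF[8]=C('r')+0=5+0=5
L[9]='s': occ=0, LF[9]=C('s')+0=7+0=7
L[10]='r': occ=1, LF[10]=C('r')+1=5+1=6
L[11]='y': occ=1, LF[11]=C('y')+1=12+1=13
L[12]='q': occ=2, LF[12]=C('q')+2=1+2=3
L[13]='q': occ=3, LF[13]=C('q')+3=1+3=4
L[14]='v': occ=0, LF[14]=C('v')+0=10+0=10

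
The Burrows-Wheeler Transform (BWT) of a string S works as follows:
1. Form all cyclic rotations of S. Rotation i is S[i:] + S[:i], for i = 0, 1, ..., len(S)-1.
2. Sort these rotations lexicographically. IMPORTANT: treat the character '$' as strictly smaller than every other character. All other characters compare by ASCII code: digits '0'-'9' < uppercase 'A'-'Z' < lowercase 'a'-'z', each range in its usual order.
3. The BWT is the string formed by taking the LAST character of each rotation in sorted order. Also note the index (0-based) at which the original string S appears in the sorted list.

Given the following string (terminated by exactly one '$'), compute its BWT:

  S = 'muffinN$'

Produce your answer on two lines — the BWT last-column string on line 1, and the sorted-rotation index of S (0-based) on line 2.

All 8 rotations (rotation i = S[i:]+S[:i]):
  rot[0] = muffinN$
  rot[1] = uffinN$m
  rot[2] = ffinN$mu
  rot[3] = finN$muf
  rot[4] = inN$muff
  rot[5] = nN$muffi
  rot[6] = N$muffin
  rot[7] = $muffinN
Sorted (with $ < everything):
  sorted[0] = $muffinN  (last char: 'N')
  sorted[1] = N$muffin  (last char: 'n')
  sorted[2] = ffinN$mu  (last char: 'u')
  sorted[3] = finN$muf  (last char: 'f')
  sorted[4] = inN$muff  (last char: 'f')
  sorted[5] = muffinN$  (last char: '$')
  sorted[6] = nN$muffi  (last char: 'i')
  sorted[7] = uffinN$m  (last char: 'm')
Last column: Nnuff$im
Original string S is at sorted index 5

Answer: Nnuff$im
5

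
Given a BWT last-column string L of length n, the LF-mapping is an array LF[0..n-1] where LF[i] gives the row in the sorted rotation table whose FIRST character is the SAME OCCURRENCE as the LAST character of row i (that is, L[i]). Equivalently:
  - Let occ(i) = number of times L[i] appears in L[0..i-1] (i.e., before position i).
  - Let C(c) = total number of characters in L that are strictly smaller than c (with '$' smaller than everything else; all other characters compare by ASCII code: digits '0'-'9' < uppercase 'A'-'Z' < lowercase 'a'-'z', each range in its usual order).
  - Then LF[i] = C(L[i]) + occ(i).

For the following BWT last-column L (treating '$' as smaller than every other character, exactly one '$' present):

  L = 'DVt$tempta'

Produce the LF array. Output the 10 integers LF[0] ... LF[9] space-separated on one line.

Answer: 1 2 7 0 8 4 5 6 9 3

Derivation:
Char counts: '$':1, 'D':1, 'V':1, 'a':1, 'e':1, 'm':1, 'p':1, 't':3
C (first-col start): C('$')=0, C('D')=1, C('V')=2, C('a')=3, C('e')=4, C('m')=5, C('p')=6, C('t')=7
L[0]='D': occ=0, LF[0]=C('D')+0=1+0=1
L[1]='V': occ=0, LF[1]=C('V')+0=2+0=2
L[2]='t': occ=0, LF[2]=C('t')+0=7+0=7
L[3]='$': occ=0, LF[3]=C('$')+0=0+0=0
L[4]='t': occ=1, LF[4]=C('t')+1=7+1=8
L[5]='e': occ=0, LF[5]=C('e')+0=4+0=4
L[6]='m': occ=0, LF[6]=C('m')+0=5+0=5
L[7]='p': occ=0, LF[7]=C('p')+0=6+0=6
L[8]='t': occ=2, LF[8]=C('t')+2=7+2=9
L[9]='a': occ=0, LF[9]=C('a')+0=3+0=3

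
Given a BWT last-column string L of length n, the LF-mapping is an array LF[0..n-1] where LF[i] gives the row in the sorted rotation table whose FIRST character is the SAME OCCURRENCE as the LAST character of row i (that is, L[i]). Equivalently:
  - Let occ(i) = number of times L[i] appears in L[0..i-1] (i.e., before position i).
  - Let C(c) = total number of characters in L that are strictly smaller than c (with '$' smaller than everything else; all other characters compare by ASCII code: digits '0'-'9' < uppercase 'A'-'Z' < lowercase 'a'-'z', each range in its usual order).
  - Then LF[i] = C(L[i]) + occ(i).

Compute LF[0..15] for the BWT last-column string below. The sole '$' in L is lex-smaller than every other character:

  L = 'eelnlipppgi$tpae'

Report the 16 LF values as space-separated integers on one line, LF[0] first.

Answer: 2 3 8 10 9 6 11 12 13 5 7 0 15 14 1 4

Derivation:
Char counts: '$':1, 'a':1, 'e':3, 'g':1, 'i':2, 'l':2, 'n':1, 'p':4, 't':1
C (first-col start): C('$')=0, C('a')=1, C('e')=2, C('g')=5, C('i')=6, C('l')=8, C('n')=10, C('p')=11, C('t')=15
L[0]='e': occ=0, LF[0]=C('e')+0=2+0=2
L[1]='e': occ=1, LF[1]=C('e')+1=2+1=3
L[2]='l': occ=0, LF[2]=C('l')+0=8+0=8
L[3]='n': occ=0, LF[3]=C('n')+0=10+0=10
L[4]='l': occ=1, LF[4]=C('l')+1=8+1=9
L[5]='i': occ=0, LF[5]=C('i')+0=6+0=6
L[6]='p': occ=0, LF[6]=C('p')+0=11+0=11
L[7]='p': occ=1, LF[7]=C('p')+1=11+1=12
L[8]='p': occ=2, LF[8]=C('p')+2=11+2=13
L[9]='g': occ=0, LF[9]=C('g')+0=5+0=5
L[10]='i': occ=1, LF[10]=C('i')+1=6+1=7
L[11]='$': occ=0, LF[11]=C('$')+0=0+0=0
L[12]='t': occ=0, LF[12]=C('t')+0=15+0=15
L[13]='p': occ=3, LF[13]=C('p')+3=11+3=14
L[14]='a': occ=0, LF[14]=C('a')+0=1+0=1
L[15]='e': occ=2, LF[15]=C('e')+2=2+2=4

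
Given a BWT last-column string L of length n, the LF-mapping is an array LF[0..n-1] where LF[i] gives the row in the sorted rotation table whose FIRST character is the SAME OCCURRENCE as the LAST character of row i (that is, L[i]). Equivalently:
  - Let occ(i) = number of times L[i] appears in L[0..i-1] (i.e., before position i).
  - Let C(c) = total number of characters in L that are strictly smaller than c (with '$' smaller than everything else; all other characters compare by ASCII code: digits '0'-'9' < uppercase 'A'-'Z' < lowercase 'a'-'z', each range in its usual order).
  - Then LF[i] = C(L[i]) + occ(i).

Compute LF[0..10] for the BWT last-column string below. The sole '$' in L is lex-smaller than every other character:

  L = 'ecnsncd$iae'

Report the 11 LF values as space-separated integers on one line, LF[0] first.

Char counts: '$':1, 'a':1, 'c':2, 'd':1, 'e':2, 'i':1, 'n':2, 's':1
C (first-col start): C('$')=0, C('a')=1, C('c')=2, C('d')=4, C('e')=5, C('i')=7, C('n')=8, C('s')=10
L[0]='e': occ=0, LF[0]=C('e')+0=5+0=5
L[1]='c': occ=0, LF[1]=C('c')+0=2+0=2
L[2]='n': occ=0, LF[2]=C('n')+0=8+0=8
L[3]='s': occ=0, LF[3]=C('s')+0=10+0=10
L[4]='n': occ=1, LF[4]=C('n')+1=8+1=9
L[5]='c': occ=1, LF[5]=C('c')+1=2+1=3
L[6]='d': occ=0, LF[6]=C('d')+0=4+0=4
L[7]='$': occ=0, LF[7]=C('$')+0=0+0=0
L[8]='i': occ=0, LF[8]=C('i')+0=7+0=7
L[9]='a': occ=0, LF[9]=C('a')+0=1+0=1
L[10]='e': occ=1, LF[10]=C('e')+1=5+1=6

Answer: 5 2 8 10 9 3 4 0 7 1 6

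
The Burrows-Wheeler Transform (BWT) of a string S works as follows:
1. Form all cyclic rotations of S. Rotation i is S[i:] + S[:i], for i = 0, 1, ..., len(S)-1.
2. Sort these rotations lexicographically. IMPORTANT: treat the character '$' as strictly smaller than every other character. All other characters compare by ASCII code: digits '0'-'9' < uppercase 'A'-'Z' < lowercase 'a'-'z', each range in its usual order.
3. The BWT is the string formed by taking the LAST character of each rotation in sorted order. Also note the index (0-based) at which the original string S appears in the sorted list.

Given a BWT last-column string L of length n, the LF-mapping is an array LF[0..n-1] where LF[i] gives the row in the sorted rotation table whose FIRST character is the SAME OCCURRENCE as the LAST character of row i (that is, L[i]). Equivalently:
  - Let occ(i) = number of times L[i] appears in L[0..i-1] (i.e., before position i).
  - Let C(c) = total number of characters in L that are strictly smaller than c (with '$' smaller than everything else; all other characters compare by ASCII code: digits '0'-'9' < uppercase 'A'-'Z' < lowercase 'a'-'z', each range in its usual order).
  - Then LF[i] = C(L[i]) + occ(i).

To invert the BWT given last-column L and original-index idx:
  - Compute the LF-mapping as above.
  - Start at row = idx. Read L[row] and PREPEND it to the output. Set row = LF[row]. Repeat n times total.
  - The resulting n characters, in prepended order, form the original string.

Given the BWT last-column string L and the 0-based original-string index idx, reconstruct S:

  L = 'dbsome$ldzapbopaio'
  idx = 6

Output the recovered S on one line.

LF mapping: 5 3 16 11 10 7 0 9 6 17 1 14 4 12 15 2 8 13
Walk LF starting at row 6, prepending L[row]:
  step 1: row=6, L[6]='$', prepend. Next row=LF[6]=0
  step 2: row=0, L[0]='d', prepend. Next row=LF[0]=5
  step 3: row=5, L[5]='e', prepend. Next row=LF[5]=7
  step 4: row=7, L[7]='l', prepend. Next row=LF[7]=9
  step 5: row=9, L[9]='z', prepend. Next row=LF[9]=17
  step 6: row=17, L[17]='o', prepend. Next row=LF[17]=13
  step 7: row=13, L[13]='o', prepend. Next row=LF[13]=12
  step 8: row=12, L[12]='b', prepend. Next row=LF[12]=4
  step 9: row=4, L[4]='m', prepend. Next row=LF[4]=10
  step 10: row=10, L[10]='a', prepend. Next row=LF[10]=1
  step 11: row=1, L[1]='b', prepend. Next row=LF[1]=3
  step 12: row=3, L[3]='o', prepend. Next row=LF[3]=11
  step 13: row=11, L[11]='p', prepend. Next row=LF[11]=14
  step 14: row=14, L[14]='p', prepend. Next row=LF[14]=15
  step 15: row=15, L[15]='a', prepend. Next row=LF[15]=2
  step 16: row=2, L[2]='s', prepend. Next row=LF[2]=16
  step 17: row=16, L[16]='i', prepend. Next row=LF[16]=8
  step 18: row=8, L[8]='d', prepend. Next row=LF[8]=6
Reversed output: disappobamboozled$

Answer: disappobamboozled$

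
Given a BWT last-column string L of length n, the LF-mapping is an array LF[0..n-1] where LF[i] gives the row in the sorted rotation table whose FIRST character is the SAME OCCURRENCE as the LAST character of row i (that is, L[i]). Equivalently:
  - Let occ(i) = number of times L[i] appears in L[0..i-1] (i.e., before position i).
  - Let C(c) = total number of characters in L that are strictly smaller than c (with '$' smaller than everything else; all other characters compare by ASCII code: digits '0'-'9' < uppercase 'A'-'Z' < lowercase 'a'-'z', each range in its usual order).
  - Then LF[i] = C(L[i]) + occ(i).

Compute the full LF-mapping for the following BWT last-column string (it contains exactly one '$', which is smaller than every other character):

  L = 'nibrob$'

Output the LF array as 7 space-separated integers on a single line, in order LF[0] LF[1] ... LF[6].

Char counts: '$':1, 'b':2, 'i':1, 'n':1, 'o':1, 'r':1
C (first-col start): C('$')=0, C('b')=1, C('i')=3, C('n')=4, C('o')=5, C('r')=6
L[0]='n': occ=0, LF[0]=C('n')+0=4+0=4
L[1]='i': occ=0, LF[1]=C('i')+0=3+0=3
L[2]='b': occ=0, LF[2]=C('b')+0=1+0=1
L[3]='r': occ=0, LF[3]=C('r')+0=6+0=6
L[4]='o': occ=0, LF[4]=C('o')+0=5+0=5
L[5]='b': occ=1, LF[5]=C('b')+1=1+1=2
L[6]='$': occ=0, LF[6]=C('$')+0=0+0=0

Answer: 4 3 1 6 5 2 0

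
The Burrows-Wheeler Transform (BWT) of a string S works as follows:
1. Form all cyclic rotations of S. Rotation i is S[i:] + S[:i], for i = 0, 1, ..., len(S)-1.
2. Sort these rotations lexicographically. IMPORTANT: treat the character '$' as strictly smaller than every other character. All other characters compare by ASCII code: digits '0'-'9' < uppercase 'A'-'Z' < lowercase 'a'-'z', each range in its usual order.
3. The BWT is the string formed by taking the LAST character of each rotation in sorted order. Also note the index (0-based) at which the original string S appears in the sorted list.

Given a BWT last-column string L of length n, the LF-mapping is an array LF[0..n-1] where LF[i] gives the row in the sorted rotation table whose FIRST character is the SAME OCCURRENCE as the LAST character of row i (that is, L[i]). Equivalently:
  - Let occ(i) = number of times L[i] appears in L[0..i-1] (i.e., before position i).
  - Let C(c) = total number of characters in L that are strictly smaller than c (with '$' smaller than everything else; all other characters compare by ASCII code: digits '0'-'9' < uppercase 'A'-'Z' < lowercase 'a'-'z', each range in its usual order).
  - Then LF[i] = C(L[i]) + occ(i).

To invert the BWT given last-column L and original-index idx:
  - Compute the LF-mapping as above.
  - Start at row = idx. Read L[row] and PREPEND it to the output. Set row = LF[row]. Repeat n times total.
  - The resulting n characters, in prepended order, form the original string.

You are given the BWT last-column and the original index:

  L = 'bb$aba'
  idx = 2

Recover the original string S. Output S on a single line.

LF mapping: 3 4 0 1 5 2
Walk LF starting at row 2, prepending L[row]:
  step 1: row=2, L[2]='$', prepend. Next row=LF[2]=0
  step 2: row=0, L[0]='b', prepend. Next row=LF[0]=3
  step 3: row=3, L[3]='a', prepend. Next row=LF[3]=1
  step 4: row=1, L[1]='b', prepend. Next row=LF[1]=4
  step 5: row=4, L[4]='b', prepend. Next row=LF[4]=5
  step 6: row=5, L[5]='a', prepend. Next row=LF[5]=2
Reversed output: abbab$

Answer: abbab$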